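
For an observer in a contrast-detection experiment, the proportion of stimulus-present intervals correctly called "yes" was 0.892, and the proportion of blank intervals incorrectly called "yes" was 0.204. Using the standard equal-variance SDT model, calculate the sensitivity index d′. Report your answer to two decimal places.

z(H) = 1.2372
z(FA) = -0.8274
d' = z(H) − z(FA) = 1.2372 − (-0.8274) = 2.0646

d′ = 2.06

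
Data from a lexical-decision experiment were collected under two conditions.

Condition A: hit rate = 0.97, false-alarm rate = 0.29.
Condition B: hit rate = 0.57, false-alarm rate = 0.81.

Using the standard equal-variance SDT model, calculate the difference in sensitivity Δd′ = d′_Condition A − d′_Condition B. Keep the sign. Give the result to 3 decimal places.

Δd′ = 3.136

Condition A: z(0.97) = 1.8808, z(0.29) = -0.5534, d' = 2.4342
Condition B: z(0.57) = 0.1764, z(0.81) = 0.8779, d' = -0.7015
Δd' = d'_Condition A − d'_Condition B = 2.4342 − (-0.7015) = 3.1357
Condition A has the higher sensitivity.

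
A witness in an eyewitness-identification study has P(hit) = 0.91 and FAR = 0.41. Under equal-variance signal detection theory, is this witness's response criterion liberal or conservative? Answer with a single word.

liberal

z(H) = 1.341, z(FA) = -0.228
c = −½·(z(H) + z(FA)) = -0.5565
c < 0 → liberal criterion (biased toward responding “yes”).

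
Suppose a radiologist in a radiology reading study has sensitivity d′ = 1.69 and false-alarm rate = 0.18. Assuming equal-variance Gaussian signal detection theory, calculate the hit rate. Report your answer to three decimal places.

z(false-alarm rate) = z(0.18) = -0.9154
z(H) = z(FA) + d' = -0.9154 + 1.69 = 0.7746
hit rate = Φ(0.7746) = 0.7807

hit rate = 0.781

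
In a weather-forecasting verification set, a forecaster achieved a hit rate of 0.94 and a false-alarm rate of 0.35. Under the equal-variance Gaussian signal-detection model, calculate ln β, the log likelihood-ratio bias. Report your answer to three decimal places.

ln β = -1.134

z(H) = z(0.94) = 1.5548
z(FA) = z(0.35) = -0.3853
ln β = −½·[z(H)² − z(FA)²] = −0.5 × (2.4174 − 0.1485) = -1.13445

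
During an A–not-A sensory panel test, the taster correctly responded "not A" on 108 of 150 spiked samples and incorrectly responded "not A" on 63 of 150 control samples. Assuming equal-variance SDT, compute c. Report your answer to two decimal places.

H = 108/150 = 0.7200
FA = 63/150 = 0.4200
z(H) = 0.583
z(FA) = -0.202
c = −½·[z(H) + z(FA)] = −0.5 × (0.583 + (-0.202)) = -0.1905
c < 0: the taster has a liberal response bias.

c = -0.19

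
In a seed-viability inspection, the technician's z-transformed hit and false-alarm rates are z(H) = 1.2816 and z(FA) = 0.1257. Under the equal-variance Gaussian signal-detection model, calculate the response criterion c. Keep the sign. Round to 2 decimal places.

c = -0.70

c = −½·[z(H) + z(FA)] = −½·(1.2816 + 0.1257) = -0.70365
c < 0: the technician has a liberal response bias.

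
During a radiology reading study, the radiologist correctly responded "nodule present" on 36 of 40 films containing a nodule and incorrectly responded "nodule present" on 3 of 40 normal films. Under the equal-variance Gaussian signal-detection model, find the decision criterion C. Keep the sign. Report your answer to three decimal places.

C = 0.079

H = 36/40 = 0.9000
FA = 3/40 = 0.0750
Φ⁻¹(H) = 1.2816
Φ⁻¹(FA) = -1.4395
c = −½·[z(H) + z(FA)] = −0.5 × (1.2816 + (-1.4395)) = 0.07895
c > 0: the radiologist has a conservative response bias.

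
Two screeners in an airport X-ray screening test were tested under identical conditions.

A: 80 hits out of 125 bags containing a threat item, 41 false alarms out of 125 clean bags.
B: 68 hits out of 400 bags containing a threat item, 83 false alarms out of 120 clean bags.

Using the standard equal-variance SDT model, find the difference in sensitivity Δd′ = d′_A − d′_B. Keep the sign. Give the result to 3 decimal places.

A: z(0.6400) = 0.3585, z(0.3280) = -0.4454, d' = 0.8039
B: z(0.1700) = -0.9542, z(0.6917) = 0.5007, d' = -1.4549
Δd' = d'_A − d'_B = 0.8039 − (-1.4549) = 2.2588
A has the higher sensitivity.

Δd′ = 2.259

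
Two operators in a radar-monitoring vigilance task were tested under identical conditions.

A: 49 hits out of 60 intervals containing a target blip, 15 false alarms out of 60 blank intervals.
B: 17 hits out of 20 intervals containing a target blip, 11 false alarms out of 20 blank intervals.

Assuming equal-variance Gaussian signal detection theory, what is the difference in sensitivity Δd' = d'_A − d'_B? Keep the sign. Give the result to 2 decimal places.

A: z(0.8167) = 0.903, z(0.2500) = -0.674, d' = 1.577
B: z(0.8500) = 1.036, z(0.5500) = 0.126, d' = 0.910
Δd' = d'_A − d'_B = 1.577 − 0.910 = 0.667
A has the higher sensitivity.

Δd' = 0.67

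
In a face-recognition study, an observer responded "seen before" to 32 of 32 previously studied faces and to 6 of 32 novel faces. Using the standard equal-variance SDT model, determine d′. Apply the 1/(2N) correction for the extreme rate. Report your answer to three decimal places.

d′ = 3.041

The hit rate is 32/32 = 1, so apply the 1/(2N) correction: H → 1 − 1/(2·32) = 0.98438.
z(H) = z(0.98438) = 2.1540
z(FA) = z(0.18750) = -0.8871
d' = 2.1540 − (-0.8871) = 3.0411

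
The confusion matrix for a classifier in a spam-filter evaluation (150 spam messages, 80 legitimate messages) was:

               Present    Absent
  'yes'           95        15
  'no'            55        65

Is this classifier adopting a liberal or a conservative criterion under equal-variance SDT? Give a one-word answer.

z(H) = 0.341, z(FA) = -0.887
c = −½·(z(H) + z(FA)) = 0.273
c > 0 → conservative criterion (biased toward responding “no”).

conservative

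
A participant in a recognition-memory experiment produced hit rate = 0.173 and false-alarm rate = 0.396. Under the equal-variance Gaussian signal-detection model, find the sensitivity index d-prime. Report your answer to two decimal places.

d-prime = -0.68

Φ⁻¹(0.173) = -0.942, Φ⁻¹(0.396) = -0.264
d' = z(H) − z(FA) = -0.942 − (-0.264) = -0.678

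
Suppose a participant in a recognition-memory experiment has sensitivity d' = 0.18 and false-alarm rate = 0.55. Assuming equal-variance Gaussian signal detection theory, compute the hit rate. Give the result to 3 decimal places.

z(false-alarm rate) = z(0.55) = 0.1257
z(H) = z(FA) + d' = 0.1257 + 0.18 = 0.3057
hit rate = Φ(0.3057) = 0.6201

hit rate = 0.620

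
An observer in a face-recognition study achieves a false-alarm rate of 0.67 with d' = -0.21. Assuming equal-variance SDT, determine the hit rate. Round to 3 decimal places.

hit rate = 0.591

z(false-alarm rate) = z(0.67) = 0.4399
z(H) = z(FA) + d' = 0.4399 + (-0.21) = 0.2299
hit rate = Φ(0.2299) = 0.5909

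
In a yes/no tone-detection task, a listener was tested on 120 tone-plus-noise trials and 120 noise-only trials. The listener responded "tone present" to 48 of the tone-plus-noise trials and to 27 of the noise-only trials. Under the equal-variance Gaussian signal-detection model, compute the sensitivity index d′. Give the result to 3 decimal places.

H = 48/120 = 0.4000
FA = 27/120 = 0.2250
z(0.4000) = -0.2533, z(0.2250) = -0.7554
d' = z(H) − z(FA) = -0.2533 − (-0.7554) = 0.5021

d′ = 0.502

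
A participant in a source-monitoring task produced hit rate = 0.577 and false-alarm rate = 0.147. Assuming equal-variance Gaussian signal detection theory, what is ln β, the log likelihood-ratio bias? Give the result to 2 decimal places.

ln β = 0.53

Φ⁻¹(H) = 0.194
Φ⁻¹(FA) = -1.049
ln β = −½·[z(H)² − z(FA)²] = −0.5 × (0.038 − 1.100) = 0.531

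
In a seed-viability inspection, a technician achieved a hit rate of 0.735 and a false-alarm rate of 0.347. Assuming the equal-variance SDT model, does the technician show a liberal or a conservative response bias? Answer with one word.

liberal

z(H) = 0.628, z(FA) = -0.393
c = −½·(z(H) + z(FA)) = -0.1175
c < 0 → liberal criterion (biased toward responding “yes”).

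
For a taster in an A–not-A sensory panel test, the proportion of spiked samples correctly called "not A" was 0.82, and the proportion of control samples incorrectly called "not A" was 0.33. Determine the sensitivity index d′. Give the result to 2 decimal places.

d′ = 1.36

z(H) = z(0.82) = 0.9154
z(FA) = z(0.33) = -0.4399
d' = z(H) − z(FA) = 0.9154 − (-0.4399) = 1.3553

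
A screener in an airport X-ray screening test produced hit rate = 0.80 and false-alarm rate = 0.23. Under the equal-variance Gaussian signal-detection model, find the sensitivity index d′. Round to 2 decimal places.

Φ⁻¹(H) = Φ⁻¹(0.80) = 0.8416
Φ⁻¹(FA) = Φ⁻¹(0.23) = -0.7388
d' = z(H) − z(FA) = 0.8416 − (-0.7388) = 1.5804

d′ = 1.58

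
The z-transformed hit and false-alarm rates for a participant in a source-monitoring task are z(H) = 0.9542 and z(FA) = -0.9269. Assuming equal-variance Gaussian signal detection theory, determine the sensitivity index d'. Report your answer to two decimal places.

d' = z(H) − z(FA) = 0.9542 − (-0.9269) = 1.8811

d' = 1.88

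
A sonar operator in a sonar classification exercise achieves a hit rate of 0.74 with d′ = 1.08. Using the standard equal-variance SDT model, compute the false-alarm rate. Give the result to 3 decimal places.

false-alarm rate = 0.331

z(hit rate) = z(0.74) = 0.6433
z(FA) = z(H) − d' = 0.6433 − 1.08 = -0.4367
false-alarm rate = Φ(-0.4367) = 0.3312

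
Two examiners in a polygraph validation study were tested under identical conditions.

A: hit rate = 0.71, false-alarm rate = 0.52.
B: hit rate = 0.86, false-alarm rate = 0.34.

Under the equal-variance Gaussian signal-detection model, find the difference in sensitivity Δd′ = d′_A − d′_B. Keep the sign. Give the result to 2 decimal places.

Δd′ = -0.99

A: z(0.71) = 0.553, z(0.52) = 0.050, d' = 0.503
B: z(0.86) = 1.080, z(0.34) = -0.412, d' = 1.492
Δd' = d'_A − d'_B = 0.503 − 1.492 = -0.989
B has the higher sensitivity.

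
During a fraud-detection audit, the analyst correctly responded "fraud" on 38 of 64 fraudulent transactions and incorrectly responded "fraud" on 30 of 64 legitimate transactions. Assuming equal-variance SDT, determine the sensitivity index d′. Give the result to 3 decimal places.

H = 38/64 = 0.5938
FA = 30/64 = 0.4688
z(0.5938) = 0.2373, z(0.4688) = -0.0783
d' = z(H) − z(FA) = 0.2373 − (-0.0783) = 0.3156

d′ = 0.316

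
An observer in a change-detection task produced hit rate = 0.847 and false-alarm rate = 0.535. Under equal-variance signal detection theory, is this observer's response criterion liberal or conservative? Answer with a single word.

liberal

z(H) = 1.024, z(FA) = 0.088
c = −½·(z(H) + z(FA)) = -0.556
c < 0 → liberal criterion (biased toward responding “yes”).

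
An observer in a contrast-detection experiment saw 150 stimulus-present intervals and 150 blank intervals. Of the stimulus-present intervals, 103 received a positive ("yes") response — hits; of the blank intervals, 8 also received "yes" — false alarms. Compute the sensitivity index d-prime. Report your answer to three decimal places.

H = 103/150 = 0.6867
FA = 8/150 = 0.0533
Φ⁻¹(H) = 0.4865
Φ⁻¹(FA) = -1.6137
d' = z(H) − z(FA) = 0.4865 − (-1.6137) = 2.1002

d-prime = 2.100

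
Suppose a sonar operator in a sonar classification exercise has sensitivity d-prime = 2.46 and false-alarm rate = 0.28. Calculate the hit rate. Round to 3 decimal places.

z(false-alarm rate) = z(0.28) = -0.5828
z(H) = z(FA) + d' = -0.5828 + 2.46 = 1.8772
hit rate = Φ(1.8772) = 0.9698

hit rate = 0.970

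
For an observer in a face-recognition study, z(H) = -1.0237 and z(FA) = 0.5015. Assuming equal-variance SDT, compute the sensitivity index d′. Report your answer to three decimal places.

d′ = -1.525

d' = z(H) − z(FA) = -1.0237 − 0.5015 = -1.5252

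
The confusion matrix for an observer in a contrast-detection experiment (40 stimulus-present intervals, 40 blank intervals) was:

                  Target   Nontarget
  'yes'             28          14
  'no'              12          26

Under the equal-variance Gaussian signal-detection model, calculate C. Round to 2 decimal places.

C = -0.07

H = 28/40 = 0.7000
FA = 14/40 = 0.3500
Φ⁻¹(0.7000) = 0.5244, Φ⁻¹(0.3500) = -0.3853
c = −½·[z(H) + z(FA)] = −0.5 × (0.5244 + (-0.3853)) = -0.06955
c < 0: the observer has a liberal response bias.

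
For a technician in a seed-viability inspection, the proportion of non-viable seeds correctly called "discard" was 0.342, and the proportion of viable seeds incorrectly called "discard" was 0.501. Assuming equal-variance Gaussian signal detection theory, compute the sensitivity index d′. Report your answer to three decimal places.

d′ = -0.410

Φ⁻¹(H) = Φ⁻¹(0.342) = -0.4070
Φ⁻¹(FA) = Φ⁻¹(0.501) = 0.0025
d' = z(H) − z(FA) = -0.4070 − 0.0025 = -0.4095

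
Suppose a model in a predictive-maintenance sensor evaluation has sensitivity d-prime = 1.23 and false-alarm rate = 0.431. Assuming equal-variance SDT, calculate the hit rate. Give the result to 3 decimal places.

z(false-alarm rate) = z(0.431) = -0.1738
z(H) = z(FA) + d' = -0.1738 + 1.23 = 1.0562
hit rate = Φ(1.0562) = 0.8546

hit rate = 0.855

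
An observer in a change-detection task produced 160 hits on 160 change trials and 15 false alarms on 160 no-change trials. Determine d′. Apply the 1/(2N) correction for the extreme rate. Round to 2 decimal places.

d′ = 4.05

The hit rate is 160/160 = 1, so apply the 1/(2N) correction: H → 1 − 1/(2·160) = 0.99687.
z(H) = z(0.99687) = 2.734
z(FA) = z(0.09375) = -1.318
d' = 2.734 − (-1.318) = 4.052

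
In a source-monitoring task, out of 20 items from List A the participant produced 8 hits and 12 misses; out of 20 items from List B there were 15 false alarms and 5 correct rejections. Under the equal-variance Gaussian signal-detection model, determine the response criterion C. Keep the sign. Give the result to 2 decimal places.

H = 8/20 = 0.4000
FA = 15/20 = 0.7500
Φ⁻¹(0.4000) = -0.253, Φ⁻¹(0.7500) = 0.674
c = −½·[z(H) + z(FA)] = −0.5 × (-0.253 + 0.674) = -0.2105

C = -0.21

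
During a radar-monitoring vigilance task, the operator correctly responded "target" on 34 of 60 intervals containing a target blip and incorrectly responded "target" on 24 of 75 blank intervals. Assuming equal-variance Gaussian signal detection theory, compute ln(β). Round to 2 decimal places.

ln β = 0.10

H = 34/60 = 0.5667
FA = 24/75 = 0.3200
Φ⁻¹(H) = 0.168
Φ⁻¹(FA) = -0.468
ln β = −½·[z(H)² − z(FA)²] = −0.5 × (0.028 − 0.219) = 0.0955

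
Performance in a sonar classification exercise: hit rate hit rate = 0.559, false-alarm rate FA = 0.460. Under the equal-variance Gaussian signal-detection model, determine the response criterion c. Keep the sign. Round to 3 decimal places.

Φ⁻¹(H) = Φ⁻¹(0.559) = 0.1484
Φ⁻¹(FA) = Φ⁻¹(0.460) = -0.1004
c = −½·[z(H) + z(FA)] = −0.5 × (0.1484 + (-0.1004)) = -0.0240

c = -0.024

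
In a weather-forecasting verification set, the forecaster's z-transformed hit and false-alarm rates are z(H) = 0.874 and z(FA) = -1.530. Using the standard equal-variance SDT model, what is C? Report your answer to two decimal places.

C = 0.33

c = −½·[z(H) + z(FA)] = −½·(0.874 + (-1.530)) = 0.328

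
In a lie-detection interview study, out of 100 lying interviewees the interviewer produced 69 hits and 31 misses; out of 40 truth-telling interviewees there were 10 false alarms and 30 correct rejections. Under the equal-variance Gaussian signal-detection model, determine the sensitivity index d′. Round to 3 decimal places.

H = 69/100 = 0.6900
FA = 10/40 = 0.2500
Φ⁻¹(H) = 0.4959
Φ⁻¹(FA) = -0.6745
d' = z(H) − z(FA) = 0.4959 − (-0.6745) = 1.1704

d′ = 1.170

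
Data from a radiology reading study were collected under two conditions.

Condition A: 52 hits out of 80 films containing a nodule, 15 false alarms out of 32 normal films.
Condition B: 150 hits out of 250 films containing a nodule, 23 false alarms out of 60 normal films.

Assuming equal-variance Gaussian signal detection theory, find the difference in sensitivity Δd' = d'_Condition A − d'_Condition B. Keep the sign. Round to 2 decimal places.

Condition A: z(0.6500) = 0.385, z(0.4688) = -0.078, d' = 0.463
Condition B: z(0.6000) = 0.253, z(0.3833) = -0.297, d' = 0.550
Δd' = d'_Condition A − d'_Condition B = 0.463 − 0.550 = -0.087
Condition B has the higher sensitivity.

Δd' = -0.09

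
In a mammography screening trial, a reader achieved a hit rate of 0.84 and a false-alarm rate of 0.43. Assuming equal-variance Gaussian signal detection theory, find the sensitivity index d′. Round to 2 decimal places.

d′ = 1.17

z(0.84) = 0.9945, z(0.43) = -0.1764
d' = z(H) − z(FA) = 0.9945 − (-0.1764) = 1.1709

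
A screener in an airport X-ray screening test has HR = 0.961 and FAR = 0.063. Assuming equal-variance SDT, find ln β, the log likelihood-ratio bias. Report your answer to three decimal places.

ln β = -0.382

z(H) = z(0.961) = 1.7624
z(FA) = z(0.063) = -1.5301
ln β = −½·[z(H)² − z(FA)²] = −0.5 × (3.1061 − 2.3412) = -0.38245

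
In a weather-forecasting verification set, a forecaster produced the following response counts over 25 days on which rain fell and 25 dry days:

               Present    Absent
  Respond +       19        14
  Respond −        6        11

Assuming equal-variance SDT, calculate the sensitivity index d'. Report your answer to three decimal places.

d' = 0.555

H = 19/25 = 0.7600
FA = 14/25 = 0.5600
z(H) = 0.7063
z(FA) = 0.1510
d' = z(H) − z(FA) = 0.7063 − 0.1510 = 0.5553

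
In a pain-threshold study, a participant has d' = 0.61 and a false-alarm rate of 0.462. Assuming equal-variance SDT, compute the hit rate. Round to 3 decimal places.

hit rate = 0.697

z(false-alarm rate) = z(0.462) = -0.0954
z(H) = z(FA) + d' = -0.0954 + 0.61 = 0.5146
hit rate = Φ(0.5146) = 0.6966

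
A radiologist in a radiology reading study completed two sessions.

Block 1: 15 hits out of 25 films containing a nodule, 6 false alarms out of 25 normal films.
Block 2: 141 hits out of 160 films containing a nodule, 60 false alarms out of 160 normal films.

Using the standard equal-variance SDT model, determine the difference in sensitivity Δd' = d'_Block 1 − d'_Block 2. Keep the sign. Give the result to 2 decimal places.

Block 1: z(0.6000) = 0.253, z(0.2400) = -0.706, d' = 0.959
Block 2: z(0.8812) = 1.181, z(0.3750) = -0.319, d' = 1.500
Δd' = d'_Block 1 − d'_Block 2 = 0.959 − 1.500 = -0.541
Block 2 has the higher sensitivity.

Δd' = -0.54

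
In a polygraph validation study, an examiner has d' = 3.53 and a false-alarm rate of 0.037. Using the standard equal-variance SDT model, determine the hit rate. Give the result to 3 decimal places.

z(false-alarm rate) = z(0.037) = -1.7866
z(H) = z(FA) + d' = -1.7866 + 3.53 = 1.7434
hit rate = Φ(1.7434) = 0.9594

hit rate = 0.959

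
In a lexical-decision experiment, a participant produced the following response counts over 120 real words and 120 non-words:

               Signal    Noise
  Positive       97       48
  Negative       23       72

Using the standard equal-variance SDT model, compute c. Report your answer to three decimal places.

c = -0.309

H = 97/120 = 0.8083
FA = 48/120 = 0.4000
z(H) = 0.8716
z(FA) = -0.2533
c = −½·[z(H) + z(FA)] = −0.5 × (0.8716 + (-0.2533)) = -0.30915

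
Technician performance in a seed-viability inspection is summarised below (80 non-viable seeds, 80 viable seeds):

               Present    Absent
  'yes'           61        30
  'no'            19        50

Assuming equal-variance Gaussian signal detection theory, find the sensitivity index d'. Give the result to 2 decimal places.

d' = 1.03

H = 61/80 = 0.7625
FA = 30/80 = 0.3750
Φ⁻¹(H) = Φ⁻¹(0.7625) = 0.7144
Φ⁻¹(FA) = Φ⁻¹(0.3750) = -0.3186
d' = z(H) − z(FA) = 0.7144 − (-0.3186) = 1.0330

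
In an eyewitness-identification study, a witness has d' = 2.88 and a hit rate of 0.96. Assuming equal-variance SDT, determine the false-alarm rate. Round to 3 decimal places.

false-alarm rate = 0.129

z(hit rate) = z(0.96) = 1.7507
z(FA) = z(H) − d' = 1.7507 − 2.88 = -1.1293
false-alarm rate = Φ(-1.1293) = 0.1294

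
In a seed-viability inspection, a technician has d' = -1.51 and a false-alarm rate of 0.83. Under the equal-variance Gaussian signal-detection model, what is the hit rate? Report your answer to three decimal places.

hit rate = 0.289

z(false-alarm rate) = z(0.83) = 0.9542
z(H) = z(FA) + d' = 0.9542 + (-1.51) = -0.5558
hit rate = Φ(-0.5558) = 0.2892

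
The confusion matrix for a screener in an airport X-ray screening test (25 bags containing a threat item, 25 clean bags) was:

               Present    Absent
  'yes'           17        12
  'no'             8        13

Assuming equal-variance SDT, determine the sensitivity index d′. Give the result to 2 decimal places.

H = 17/25 = 0.6800
FA = 12/25 = 0.4800
z(H) = 0.468
z(FA) = -0.050
d' = z(H) − z(FA) = 0.468 − (-0.050) = 0.518

d′ = 0.52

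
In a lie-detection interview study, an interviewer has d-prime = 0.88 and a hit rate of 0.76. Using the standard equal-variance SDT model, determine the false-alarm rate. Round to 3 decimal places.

z(hit rate) = z(0.76) = 0.7063
z(FA) = z(H) − d' = 0.7063 − 0.88 = -0.1737
false-alarm rate = Φ(-0.1737) = 0.4311

false-alarm rate = 0.431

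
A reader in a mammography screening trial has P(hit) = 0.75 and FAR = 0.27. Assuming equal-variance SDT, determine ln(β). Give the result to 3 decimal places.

ln β = -0.040

z(H) = z(0.75) = 0.6745
z(FA) = z(0.27) = -0.6128
ln β = −½·[z(H)² − z(FA)²] = −0.5 × (0.4550 − 0.3755) = -0.03975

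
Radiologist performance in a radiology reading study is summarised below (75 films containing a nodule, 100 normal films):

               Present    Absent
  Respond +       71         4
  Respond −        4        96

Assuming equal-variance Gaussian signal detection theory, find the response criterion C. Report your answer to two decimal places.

C = 0.07

H = 71/75 = 0.9467
FA = 4/100 = 0.0400
z(H) = 1.614
z(FA) = -1.751
c = −½·[z(H) + z(FA)] = −0.5 × (1.614 + (-1.751)) = 0.0685
c > 0: the radiologist has a conservative response bias.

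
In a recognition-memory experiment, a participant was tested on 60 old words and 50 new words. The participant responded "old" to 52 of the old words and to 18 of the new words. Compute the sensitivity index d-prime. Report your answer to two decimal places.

d-prime = 1.47

H = 52/60 = 0.8667
FA = 18/50 = 0.3600
z(0.8667) = 1.1109, z(0.3600) = -0.3585
d' = z(H) − z(FA) = 1.1109 − (-0.3585) = 1.4694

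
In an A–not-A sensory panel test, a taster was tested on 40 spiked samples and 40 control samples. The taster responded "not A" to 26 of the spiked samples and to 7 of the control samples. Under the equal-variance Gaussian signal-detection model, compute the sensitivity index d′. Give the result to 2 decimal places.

H = 26/40 = 0.6500
FA = 7/40 = 0.1750
Φ⁻¹(0.6500) = 0.3853, Φ⁻¹(0.1750) = -0.9346
d' = z(H) − z(FA) = 0.3853 − (-0.9346) = 1.3199

d′ = 1.32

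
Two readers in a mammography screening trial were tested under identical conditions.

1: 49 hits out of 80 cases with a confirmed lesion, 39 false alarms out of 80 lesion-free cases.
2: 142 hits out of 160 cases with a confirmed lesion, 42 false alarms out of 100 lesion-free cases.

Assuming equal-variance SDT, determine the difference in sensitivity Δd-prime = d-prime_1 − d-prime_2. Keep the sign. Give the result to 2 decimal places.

1: z(0.6125) = 0.286, z(0.4875) = -0.031, d' = 0.317
2: z(0.8875) = 1.213, z(0.4200) = -0.202, d' = 1.415
Δd' = d'_1 − d'_2 = 0.317 − 1.415 = -1.098
2 has the higher sensitivity.

Δd-prime = -1.10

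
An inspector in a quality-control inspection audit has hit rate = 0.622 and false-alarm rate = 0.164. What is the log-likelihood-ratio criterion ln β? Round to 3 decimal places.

z(0.622) = 0.3107, z(0.164) = -0.9782
ln β = −½·[z(H)² − z(FA)²] = −0.5 × (0.0965 − 0.9569) = 0.4302

ln β = 0.430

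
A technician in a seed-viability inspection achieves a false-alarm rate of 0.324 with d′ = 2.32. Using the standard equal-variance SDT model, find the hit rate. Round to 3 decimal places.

z(false-alarm rate) = z(0.324) = -0.4565
z(H) = z(FA) + d' = -0.4565 + 2.32 = 1.8635
hit rate = Φ(1.8635) = 0.9688

hit rate = 0.969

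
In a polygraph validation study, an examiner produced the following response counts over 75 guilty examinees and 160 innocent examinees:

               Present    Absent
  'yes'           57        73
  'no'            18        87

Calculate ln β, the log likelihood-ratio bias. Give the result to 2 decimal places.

ln β = -0.24

H = 57/75 = 0.7600
FA = 73/160 = 0.4562
z(H) = 0.706
z(FA) = -0.110
ln β = −½·[z(H)² − z(FA)²] = −0.5 × (0.498 − 0.012) = -0.243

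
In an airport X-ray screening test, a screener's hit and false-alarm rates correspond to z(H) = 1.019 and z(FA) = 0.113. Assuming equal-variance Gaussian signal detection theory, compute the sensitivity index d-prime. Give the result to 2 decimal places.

d' = z(H) − z(FA) = 1.019 − 0.113 = 0.906

d-prime = 0.91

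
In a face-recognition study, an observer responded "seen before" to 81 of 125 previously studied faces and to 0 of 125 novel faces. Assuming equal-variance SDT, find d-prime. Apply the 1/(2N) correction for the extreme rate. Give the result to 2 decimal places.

d-prime = 3.03

The false-alarm rate is 0/125 = 0, so apply the 1/(2N) correction: FA → 1/(2·125) = 0.00400.
z(H) = z(0.64800) = 0.380
z(FA) = z(0.00400) = -2.652
d' = 0.380 − (-2.652) = 3.032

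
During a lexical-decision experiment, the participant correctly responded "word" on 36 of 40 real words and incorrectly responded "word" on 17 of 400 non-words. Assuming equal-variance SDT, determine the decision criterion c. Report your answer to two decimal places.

H = 36/40 = 0.9000
FA = 17/400 = 0.0425
Φ⁻¹(H) = Φ⁻¹(0.9000) = 1.282
Φ⁻¹(FA) = Φ⁻¹(0.0425) = -1.722
c = −½·[z(H) + z(FA)] = −0.5 × (1.282 + (-1.722)) = 0.220
c > 0: the participant has a conservative response bias.

c = 0.22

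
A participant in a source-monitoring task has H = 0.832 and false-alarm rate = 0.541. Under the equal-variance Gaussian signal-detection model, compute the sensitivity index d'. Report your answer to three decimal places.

z(H) = 0.9621
z(FA) = 0.1030
d' = z(H) − z(FA) = 0.9621 − 0.1030 = 0.8591

d' = 0.859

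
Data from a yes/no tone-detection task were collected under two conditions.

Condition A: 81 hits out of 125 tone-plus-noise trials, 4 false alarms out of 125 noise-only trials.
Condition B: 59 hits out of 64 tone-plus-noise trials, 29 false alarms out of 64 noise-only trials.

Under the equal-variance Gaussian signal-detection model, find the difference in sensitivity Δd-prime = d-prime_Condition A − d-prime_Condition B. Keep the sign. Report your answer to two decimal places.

Condition A: z(0.6480) = 0.380, z(0.0320) = -1.852, d' = 2.232
Condition B: z(0.9219) = 1.418, z(0.4531) = -0.118, d' = 1.536
Δd' = d'_Condition A − d'_Condition B = 2.232 − 1.536 = 0.696
Condition A has the higher sensitivity.

Δd-prime = 0.70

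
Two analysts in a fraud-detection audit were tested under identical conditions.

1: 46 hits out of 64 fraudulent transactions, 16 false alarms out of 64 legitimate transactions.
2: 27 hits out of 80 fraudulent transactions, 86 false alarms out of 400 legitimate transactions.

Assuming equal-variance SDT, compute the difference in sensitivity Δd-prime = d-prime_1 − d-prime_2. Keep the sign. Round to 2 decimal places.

1: z(0.7188) = 0.579, z(0.2500) = -0.674, d' = 1.253
2: z(0.3375) = -0.419, z(0.2150) = -0.789, d' = 0.370
Δd' = d'_1 − d'_2 = 1.253 − 0.370 = 0.883
1 has the higher sensitivity.

Δd-prime = 0.88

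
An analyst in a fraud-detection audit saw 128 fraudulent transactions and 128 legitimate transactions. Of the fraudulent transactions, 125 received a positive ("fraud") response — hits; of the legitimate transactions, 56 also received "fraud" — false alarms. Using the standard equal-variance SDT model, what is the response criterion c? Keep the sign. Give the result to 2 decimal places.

c = -0.92

H = 125/128 = 0.9766
FA = 56/128 = 0.4375
z(H) = z(0.9766) = 1.9881
z(FA) = z(0.4375) = -0.1573
c = −½·[z(H) + z(FA)] = −0.5 × (1.9881 + (-0.1573)) = -0.9154
c < 0: the analyst has a liberal response bias.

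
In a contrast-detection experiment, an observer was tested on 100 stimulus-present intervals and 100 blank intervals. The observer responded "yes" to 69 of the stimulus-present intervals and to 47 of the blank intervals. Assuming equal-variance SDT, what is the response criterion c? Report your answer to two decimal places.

H = 69/100 = 0.6900
FA = 47/100 = 0.4700
Φ⁻¹(H) = 0.4959
Φ⁻¹(FA) = -0.0753
c = −½·[z(H) + z(FA)] = −0.5 × (0.4959 + (-0.0753)) = -0.2103
c < 0: the observer has a liberal response bias.

c = -0.21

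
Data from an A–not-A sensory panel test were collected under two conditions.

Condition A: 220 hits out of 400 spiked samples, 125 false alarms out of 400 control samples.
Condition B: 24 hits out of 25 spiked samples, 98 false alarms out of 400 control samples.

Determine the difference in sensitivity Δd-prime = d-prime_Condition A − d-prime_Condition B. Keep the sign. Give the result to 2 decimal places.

Δd-prime = -1.83

Condition A: z(0.5500) = 0.126, z(0.3125) = -0.489, d' = 0.615
Condition B: z(0.9600) = 1.751, z(0.2450) = -0.690, d' = 2.441
Δd' = d'_Condition A − d'_Condition B = 0.615 − 2.441 = -1.826
Condition B has the higher sensitivity.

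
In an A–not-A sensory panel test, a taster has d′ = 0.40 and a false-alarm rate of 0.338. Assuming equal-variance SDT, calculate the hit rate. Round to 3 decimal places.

hit rate = 0.493

z(false-alarm rate) = z(0.338) = -0.4179
z(H) = z(FA) + d' = -0.4179 + 0.40 = -0.0179
hit rate = Φ(-0.0179) = 0.4929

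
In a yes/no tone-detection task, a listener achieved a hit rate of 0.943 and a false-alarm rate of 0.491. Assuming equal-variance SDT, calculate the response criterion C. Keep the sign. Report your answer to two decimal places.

C = -0.78

Φ⁻¹(H) = Φ⁻¹(0.943) = 1.580
Φ⁻¹(FA) = Φ⁻¹(0.491) = -0.023
c = −½·[z(H) + z(FA)] = −0.5 × (1.580 + (-0.023)) = -0.7785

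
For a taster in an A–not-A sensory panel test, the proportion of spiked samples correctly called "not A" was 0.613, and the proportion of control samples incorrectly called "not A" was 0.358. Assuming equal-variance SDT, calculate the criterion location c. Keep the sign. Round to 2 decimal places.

c = 0.04

Φ⁻¹(0.613) = 0.2871, Φ⁻¹(0.358) = -0.3638
c = −½·[z(H) + z(FA)] = −0.5 × (0.2871 + (-0.3638)) = 0.03835
c > 0: the taster has a conservative response bias.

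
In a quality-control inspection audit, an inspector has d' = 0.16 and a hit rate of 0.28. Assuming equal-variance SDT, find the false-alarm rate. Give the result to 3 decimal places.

z(hit rate) = z(0.28) = -0.5828
z(FA) = z(H) − d' = -0.5828 − 0.16 = -0.7428
false-alarm rate = Φ(-0.7428) = 0.2288

false-alarm rate = 0.229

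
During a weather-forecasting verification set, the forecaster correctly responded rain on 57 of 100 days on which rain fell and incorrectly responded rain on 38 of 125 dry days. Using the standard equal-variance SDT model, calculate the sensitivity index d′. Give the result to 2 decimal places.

d′ = 0.69

H = 57/100 = 0.5700
FA = 38/125 = 0.3040
z(H) = z(0.5700) = 0.176
z(FA) = z(0.3040) = -0.513
d' = z(H) − z(FA) = 0.176 − (-0.513) = 0.689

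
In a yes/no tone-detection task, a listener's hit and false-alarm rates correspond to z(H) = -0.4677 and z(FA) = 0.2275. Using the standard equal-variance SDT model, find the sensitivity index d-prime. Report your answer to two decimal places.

d-prime = -0.70

d' = z(H) − z(FA) = -0.4677 − 0.2275 = -0.6952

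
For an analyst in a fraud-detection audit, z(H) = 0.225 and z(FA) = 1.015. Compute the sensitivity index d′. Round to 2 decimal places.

d' = z(H) − z(FA) = 0.225 − 1.015 = -0.790

d′ = -0.79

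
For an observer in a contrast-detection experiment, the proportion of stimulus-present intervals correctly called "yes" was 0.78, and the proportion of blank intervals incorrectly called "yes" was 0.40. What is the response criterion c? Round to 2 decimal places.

z(H) = 0.7722
z(FA) = -0.2533
c = −½·[z(H) + z(FA)] = −0.5 × (0.7722 + (-0.2533)) = -0.25945

c = -0.26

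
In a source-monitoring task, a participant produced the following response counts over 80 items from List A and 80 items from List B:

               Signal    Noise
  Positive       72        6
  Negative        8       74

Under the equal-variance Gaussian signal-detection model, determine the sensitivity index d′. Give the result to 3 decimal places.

d′ = 2.721

H = 72/80 = 0.9000
FA = 6/80 = 0.0750
Φ⁻¹(H) = Φ⁻¹(0.9000) = 1.2816
Φ⁻¹(FA) = Φ⁻¹(0.0750) = -1.4395
d' = z(H) − z(FA) = 1.2816 − (-1.4395) = 2.7211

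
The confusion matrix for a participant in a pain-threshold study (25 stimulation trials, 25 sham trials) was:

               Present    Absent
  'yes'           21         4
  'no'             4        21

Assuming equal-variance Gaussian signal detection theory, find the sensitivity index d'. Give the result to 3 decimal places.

d' = 1.989

H = 21/25 = 0.8400
FA = 4/25 = 0.1600
z(H) = z(0.8400) = 0.9945
z(FA) = z(0.1600) = -0.9945
d' = z(H) − z(FA) = 0.9945 − (-0.9945) = 1.9890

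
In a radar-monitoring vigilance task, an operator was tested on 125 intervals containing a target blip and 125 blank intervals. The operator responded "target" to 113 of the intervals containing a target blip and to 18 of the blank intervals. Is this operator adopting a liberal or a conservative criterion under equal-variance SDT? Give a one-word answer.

z(H) = 1.305, z(FA) = -1.063
c = −½·(z(H) + z(FA)) = -0.121
c < 0 → liberal criterion (biased toward responding “yes”).

liberal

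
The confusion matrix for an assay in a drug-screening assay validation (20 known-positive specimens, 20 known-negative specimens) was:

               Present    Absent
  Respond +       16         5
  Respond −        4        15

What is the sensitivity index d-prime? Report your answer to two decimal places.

H = 16/20 = 0.8000
FA = 5/20 = 0.2500
z(H) = 0.8416
z(FA) = -0.6745
d' = z(H) − z(FA) = 0.8416 − (-0.6745) = 1.5161

d-prime = 1.52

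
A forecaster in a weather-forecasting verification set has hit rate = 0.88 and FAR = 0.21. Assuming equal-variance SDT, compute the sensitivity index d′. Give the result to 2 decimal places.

Φ⁻¹(0.88) = 1.175, Φ⁻¹(0.21) = -0.806
d' = z(H) − z(FA) = 1.175 − (-0.806) = 1.981

d′ = 1.98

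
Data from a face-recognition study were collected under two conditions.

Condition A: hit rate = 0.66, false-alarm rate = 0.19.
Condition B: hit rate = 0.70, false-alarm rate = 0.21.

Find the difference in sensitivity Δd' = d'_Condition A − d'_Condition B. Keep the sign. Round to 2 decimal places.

Δd' = -0.04

Condition A: z(0.66) = 0.412, z(0.19) = -0.878, d' = 1.290
Condition B: z(0.70) = 0.524, z(0.21) = -0.806, d' = 1.330
Δd' = d'_Condition A − d'_Condition B = 1.290 − 1.330 = -0.040
Condition B has the higher sensitivity.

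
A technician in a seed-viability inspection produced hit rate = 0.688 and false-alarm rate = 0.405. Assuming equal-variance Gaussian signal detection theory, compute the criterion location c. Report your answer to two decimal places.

z(H) = 0.4902
z(FA) = -0.2404
c = −½·[z(H) + z(FA)] = −0.5 × (0.4902 + (-0.2404)) = -0.1249
c < 0: the technician has a liberal response bias.

c = -0.12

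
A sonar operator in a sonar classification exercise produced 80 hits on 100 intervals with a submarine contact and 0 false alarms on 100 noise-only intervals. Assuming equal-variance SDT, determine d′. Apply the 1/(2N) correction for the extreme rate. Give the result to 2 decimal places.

The false-alarm rate is 0/100 = 0, so apply the 1/(2N) correction: FA → 1/(2·100) = 0.00500.
z(H) = z(0.80000) = 0.842
z(FA) = z(0.00500) = -2.576
d' = 0.842 − (-2.576) = 3.418

d′ = 3.42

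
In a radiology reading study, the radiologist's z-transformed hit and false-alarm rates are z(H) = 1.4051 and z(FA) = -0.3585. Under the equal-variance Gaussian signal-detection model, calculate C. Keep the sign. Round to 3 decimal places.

c = −½·[z(H) + z(FA)] = −½·(1.4051 + (-0.3585)) = -0.5233

C = -0.523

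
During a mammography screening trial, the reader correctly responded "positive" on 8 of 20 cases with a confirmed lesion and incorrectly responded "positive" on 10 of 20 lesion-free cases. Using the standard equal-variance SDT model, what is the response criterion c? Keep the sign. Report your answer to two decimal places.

c = 0.13

H = 8/20 = 0.4000
FA = 10/20 = 0.5000
z(0.4000) = -0.253, z(0.5000) = 0.000
c = −½·[z(H) + z(FA)] = −0.5 × (-0.253 + 0.000) = 0.1265
c > 0: the reader has a conservative response bias.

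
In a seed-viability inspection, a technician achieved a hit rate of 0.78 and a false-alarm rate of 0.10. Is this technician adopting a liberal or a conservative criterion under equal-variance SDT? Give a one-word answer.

z(H) = 0.772, z(FA) = -1.282
c = −½·(z(H) + z(FA)) = 0.255
c > 0 → conservative criterion (biased toward responding “no”).

conservative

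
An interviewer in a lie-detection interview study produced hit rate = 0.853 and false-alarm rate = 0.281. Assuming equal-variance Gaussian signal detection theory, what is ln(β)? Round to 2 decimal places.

z(H) = z(0.853) = 1.049
z(FA) = z(0.281) = -0.580
ln β = −½·[z(H)² − z(FA)²] = −0.5 × (1.100 − 0.336) = -0.382

ln β = -0.38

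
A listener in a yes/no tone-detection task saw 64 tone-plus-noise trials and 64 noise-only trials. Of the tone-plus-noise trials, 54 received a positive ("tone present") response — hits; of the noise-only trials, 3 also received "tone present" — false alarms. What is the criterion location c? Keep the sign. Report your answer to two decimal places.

H = 54/64 = 0.8438
FA = 3/64 = 0.0469
z(0.8438) = 1.010, z(0.0469) = -1.676
c = −½·[z(H) + z(FA)] = −0.5 × (1.010 + (-1.676)) = 0.333

c = 0.33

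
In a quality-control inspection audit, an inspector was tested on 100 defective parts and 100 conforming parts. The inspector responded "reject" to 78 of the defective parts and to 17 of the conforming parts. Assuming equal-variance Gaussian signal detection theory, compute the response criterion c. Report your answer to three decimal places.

H = 78/100 = 0.7800
FA = 17/100 = 0.1700
Φ⁻¹(H) = Φ⁻¹(0.7800) = 0.7722
Φ⁻¹(FA) = Φ⁻¹(0.1700) = -0.9542
c = −½·[z(H) + z(FA)] = −0.5 × (0.7722 + (-0.9542)) = 0.0910
c > 0: the inspector has a conservative response bias.

c = 0.091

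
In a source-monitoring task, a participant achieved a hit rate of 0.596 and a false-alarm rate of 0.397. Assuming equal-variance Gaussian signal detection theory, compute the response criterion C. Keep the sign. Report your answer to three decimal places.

C = 0.009

z(0.596) = 0.2430, z(0.397) = -0.2611
c = −½·[z(H) + z(FA)] = −0.5 × (0.2430 + (-0.2611)) = 0.00905
c > 0: the participant has a conservative response bias.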